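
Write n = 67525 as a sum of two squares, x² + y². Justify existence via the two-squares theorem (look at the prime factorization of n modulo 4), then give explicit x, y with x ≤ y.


Step 1: Factor n = 67525 = 5^2 · 37 · 73.
Step 2: Check the mod-4 condition on each prime factor: 5 ≡ 1 (mod 4), exponent 2; 37 ≡ 1 (mod 4), exponent 1; 73 ≡ 1 (mod 4), exponent 1.
All primes ≡ 3 (mod 4) appear to even exponent (or don't appear), so by the two-squares theorem n IS expressible as a sum of two squares.
Step 3: Build a representation. Group n = k² · m with k = 5 and m = 37 · 73 = 2701 (a product of primes ≡ 1 (mod 4)); a representation of m scales to one of n via (k·x)² + (k·y)² = k²(x² + y²). Each prime p ≡ 1 (mod 4) is itself a sum of two squares; find a² by testing p − a² for a perfect square:
  37: 37 − 1² = 36 = 6² ⇒ 37 = 1² + 6².
  73: 73 − 1² = 72, 73 − 2² = 69, 73 − 3² = 64 = 8² ⇒ 73 = 3² + 8².
  Combine using the Brahmagupta–Fibonacci identity (a² + b²)(c² + d²) = (ac − bd)² + (ad + bc)² = (ac + bd)² + (ad − bc)²:
  37 · 73 = 2701: from (1² + 6²)(3² + 8²), take (1·3 − 6·8, 1·8 + 6·3) = (3 − 48, 8 + 18) = (-45, 26); dropping signs (only squares matter) gives (45, 26); check 45² + 26² = 2025 + 676 = 2701 ✓.
  Scale by k = 5: (5·45, 5·26) = (225, 130).
Step 4: Order so x ≤ y and verify: 130² + 225² = 16900 + 50625 = 67525 = n. ✓

n = 67525 = 130² + 225² (one valid representation with x ≤ y).


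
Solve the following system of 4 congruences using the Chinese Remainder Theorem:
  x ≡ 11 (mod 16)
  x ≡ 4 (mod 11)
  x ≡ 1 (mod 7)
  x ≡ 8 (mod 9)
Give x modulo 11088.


Product of moduli M = 16 · 11 · 7 · 9 = 11088.
Merge one congruence at a time:
  Start: x ≡ 11 (mod 16).
  Combine with x ≡ 4 (mod 11); new modulus lcm = 176.
    Write x = 11 + 16·t and substitute into x ≡ 4 (mod 11): 16·t ≡ 4 − 11 = -7 (mod 11).
    Reduce coefficients mod 11: 5·t ≡ 4 (mod 11).
    The inverse of 5 mod 11 is 9 (since 5·9 = 45 = 4·11 + 1), so t ≡ 9·4 = 36 ≡ 3 (mod 11).
    Then x = 11 + 16·3 = 59, valid modulo lcm(16, 11) = 176: x ≡ 59 (mod 176).
  Combine with x ≡ 1 (mod 7); new modulus lcm = 1232.
    Write x = 59 + 176·t and substitute into x ≡ 1 (mod 7): 176·t ≡ 1 − 59 = -58 (mod 7).
    Reduce coefficients mod 7: 1·t ≡ 5 (mod 7).
    So t ≡ 5 (mod 7).
    Then x = 59 + 176·5 = 939, valid modulo lcm(176, 7) = 1232: x ≡ 939 (mod 1232).
  Combine with x ≡ 8 (mod 9); new modulus lcm = 11088.
    Write x = 939 + 1232·t and substitute into x ≡ 8 (mod 9): 1232·t ≡ 8 − 939 = -931 (mod 9).
    Reduce coefficients mod 9: 8·t ≡ 5 (mod 9).
    The inverse of 8 mod 9 is 8 (since 8·8 = 64 = 7·9 + 1), so t ≡ 8·5 = 40 ≡ 4 (mod 9).
    Then x = 939 + 1232·4 = 5867, valid modulo lcm(1232, 9) = 11088: x ≡ 5867 (mod 11088).
Verify against each original: 5867 mod 16 = 11, 5867 mod 11 = 4, 5867 mod 7 = 1, 5867 mod 9 = 8.

x ≡ 5867 (mod 11088).


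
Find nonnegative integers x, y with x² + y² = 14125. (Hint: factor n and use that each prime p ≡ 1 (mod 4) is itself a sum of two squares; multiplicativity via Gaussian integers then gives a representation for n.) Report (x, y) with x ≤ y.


Step 1: Factor n = 14125 = 5^3 · 113.
Step 2: Check the mod-4 condition on each prime factor: 5 ≡ 1 (mod 4), exponent 3; 113 ≡ 1 (mod 4), exponent 1.
All primes ≡ 3 (mod 4) appear to even exponent (or don't appear), so by the two-squares theorem n IS expressible as a sum of two squares.
Step 3: Build a representation. Group n = k² · m with k = 5 and m = 5 · 113 = 565 (a product of primes ≡ 1 (mod 4)); a representation of m scales to one of n via (k·x)² + (k·y)² = k²(x² + y²). Each prime p ≡ 1 (mod 4) is itself a sum of two squares; find a² by testing p − a² for a perfect square:
  5: 5 − 1² = 4 = 2² ⇒ 5 = 1² + 2².
  113: 113 − 1² = 112, 113 − 2² = 109, 113 − 3² = 104, 113 − 4² = 97, 113 − 5² = 88, 113 − 6² = 77, 113 − 7² = 64 = 8² ⇒ 113 = 7² + 8².
  Combine using the Brahmagupta–Fibonacci identity (a² + b²)(c² + d²) = (ac − bd)² + (ad + bc)² = (ac + bd)² + (ad − bc)²:
  5 · 113 = 565: from (1² + 2²)(7² + 8²), take (1·7 − 2·8, 1·8 + 2·7) = (7 − 16, 8 + 14) = (-9, 22); dropping signs (only squares matter) gives (9, 22); check 9² + 22² = 81 + 484 = 565 ✓.
  Scale by k = 5: (5·9, 5·22) = (45, 110).
Step 4: Order so x ≤ y and verify: 45² + 110² = 2025 + 12100 = 14125 = n. ✓

n = 14125 = 45² + 110² (one valid representation with x ≤ y).


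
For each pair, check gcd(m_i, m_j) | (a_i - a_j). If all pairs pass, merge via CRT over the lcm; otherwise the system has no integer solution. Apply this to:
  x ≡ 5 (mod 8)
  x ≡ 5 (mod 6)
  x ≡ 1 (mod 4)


Moduli 8, 6, 4 are not pairwise coprime, so CRT works modulo lcm(m_i) when all pairwise compatibility conditions hold.
Pairwise compatibility: gcd(m_i, m_j) must divide a_i - a_j for every pair.
Merge one congruence at a time:
  Start: x ≡ 5 (mod 8).
  Combine with x ≡ 5 (mod 6): gcd(8, 6) = 2; 5 - 5 = 0, which IS divisible by 2, so compatible.
    Write x = 5 + 8·t and substitute into x ≡ 5 (mod 6): 8·t ≡ 5 − 5 = 0 (mod 6).
    Divide the congruence (and modulus) by g = 2: 4·t ≡ 0 (mod 3).
    Reduce coefficients mod 3: 1·t ≡ 0 (mod 3).
    So t ≡ 0 (mod 3).
    Then x = 5 + 8·0 = 5, valid modulo lcm(8, 6) = 24: x ≡ 5 (mod 24).
  Combine with x ≡ 1 (mod 4): gcd(24, 4) = 4; 1 - 5 = -4, which IS divisible by 4, so compatible.
    Write x = 5 + 24·t and substitute into x ≡ 1 (mod 4): 24·t ≡ 1 − 5 = -4 (mod 4).
    Divide the congruence (and modulus) by g = 4: 6·t ≡ -1 (mod 1).
    Modulo 1 every t works; take t = 0.
    Then x = 5 + 24·0 = 5, valid modulo lcm(24, 4) = 24: x ≡ 5 (mod 24).
Verify: 5 mod 8 = 5, 5 mod 6 = 5, 5 mod 4 = 1.

x ≡ 5 (mod 24).


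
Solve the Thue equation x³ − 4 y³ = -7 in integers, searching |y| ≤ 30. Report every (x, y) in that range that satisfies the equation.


The equation is x³ - 4y³ = -7. For fixed y, x³ = 4·y³ − 7, so a solution requires the RHS to be a perfect cube.
Strategy: iterate y from -30 to 30, compute RHS = 4·y³ − 7, and check whether it is a (positive or negative) perfect cube.
Check small values of y:
  y = 0: RHS = -7 is not a perfect cube.
  y = 1: RHS = -3 is not a perfect cube.
  y = -1: RHS = -11 is not a perfect cube.
  y = 2: RHS = 25 is not a perfect cube.
  y = -2: RHS = -39 is not a perfect cube.
  y = 3: RHS = 101 is not a perfect cube.
  y = -3: RHS = -115 is not a perfect cube.
Continuing the search up to |y| = 30 finds no solutions either.
No (x, y) in the scanned range satisfies the equation.

No integer solutions with |y| ≤ 30.


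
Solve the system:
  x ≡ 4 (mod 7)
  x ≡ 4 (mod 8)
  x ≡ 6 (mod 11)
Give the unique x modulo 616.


Moduli 7, 8, 11 are pairwise coprime; by CRT there is a unique solution modulo M = 7 · 8 · 11 = 616.
Solve pairwise, accumulating the modulus:
  Start with x ≡ 4 (mod 7).
  Combine with x ≡ 4 (mod 8): since gcd(7, 8) = 1, we get a unique residue mod 56.
    Write x = 4 + 7·t and substitute into x ≡ 4 (mod 8): 7·t ≡ 4 − 4 = 0 (mod 8).
    The inverse of 7 mod 8 is 7 (since 7·7 = 49 = 6·8 + 1), so t ≡ 7·0 = 0 ≡ 0 (mod 8).
    Then x = 4 + 7·0 = 4, valid modulo lcm(7, 8) = 56: x ≡ 4 (mod 56).
  Combine with x ≡ 6 (mod 11): since gcd(56, 11) = 1, we get a unique residue mod 616.
    Write x = 4 + 56·t and substitute into x ≡ 6 (mod 11): 56·t ≡ 6 − 4 = 2 (mod 11).
    Reduce coefficients mod 11: 1·t ≡ 2 (mod 11).
    So t ≡ 2 (mod 11).
    Then x = 4 + 56·2 = 116, valid modulo lcm(56, 11) = 616: x ≡ 116 (mod 616).
Verify: 116 mod 7 = 4 ✓, 116 mod 8 = 4 ✓, 116 mod 11 = 6 ✓.

x ≡ 116 (mod 616).


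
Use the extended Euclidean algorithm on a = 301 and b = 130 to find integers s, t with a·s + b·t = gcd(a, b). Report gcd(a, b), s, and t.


Euclidean algorithm on (301, 130) — divide until remainder is 0:
  301 = 2 · 130 + 41
  130 = 3 · 41 + 7
  41 = 5 · 7 + 6
  7 = 1 · 6 + 1
  6 = 6 · 1 + 0
gcd(301, 130) = 1.
Track Bezout coefficients alongside the remainders: start with r₀ = 301 = a·1 + b·0 (s = 1, t = 0) and r₁ = 130 = a·0 + b·1 (s = 0, t = 1); each new remainder r_{k+1} = r_{k-1} − q_k·r_k inherits s_{k+1} = s_{k-1} − q_k·s_k, t_{k+1} = t_{k-1} − q_k·t_k, so r_k = a·s_k + b·t_k at every step:
  q = 2: r = 41, s = 1 − 2·0 = 1, t = 0 − 2·1 = -2  (check: 301·1 + 130·(-2) = 41)
  q = 3: r = 7, s = 0 − 3·1 = -3, t = 1 − 3·(-2) = 7  (check: 301·(-3) + 130·7 = 7)
  q = 5: r = 6, s = 1 − 5·(-3) = 16, t = -2 − 5·7 = -37  (check: 301·16 + 130·(-37) = 6)
  q = 1: r = 1, s = -3 − 1·16 = -19, t = 7 − 1·(-37) = 44  (check: 301·(-19) + 130·44 = 1)
The row with r = 1 (the gcd) gives the Bezout coefficients s = -19, t = 44.
Result: 301 · (-19) + 130 · (44) = 1.

gcd(301, 130) = 1; s = -19, t = 44 (check: 301·(-19) + 130·44 = 1).


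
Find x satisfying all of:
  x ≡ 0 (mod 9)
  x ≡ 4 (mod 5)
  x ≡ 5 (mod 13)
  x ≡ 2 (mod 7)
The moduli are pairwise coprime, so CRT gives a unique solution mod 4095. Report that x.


Product of moduli M = 9 · 5 · 13 · 7 = 4095.
Merge one congruence at a time:
  Start: x ≡ 0 (mod 9).
  Combine with x ≡ 4 (mod 5); new modulus lcm = 45.
    Write x = 0 + 9·t and substitute into x ≡ 4 (mod 5): 9·t ≡ 4 − 0 = 4 (mod 5).
    Reduce coefficients mod 5: 4·t ≡ 4 (mod 5).
    The inverse of 4 mod 5 is 4 (since 4·4 = 16 = 3·5 + 1), so t ≡ 4·4 = 16 ≡ 1 (mod 5).
    Then x = 0 + 9·1 = 9, valid modulo lcm(9, 5) = 45: x ≡ 9 (mod 45).
  Combine with x ≡ 5 (mod 13); new modulus lcm = 585.
    Write x = 9 + 45·t and substitute into x ≡ 5 (mod 13): 45·t ≡ 5 − 9 = -4 (mod 13).
    Reduce coefficients mod 13: 6·t ≡ 9 (mod 13).
    The inverse of 6 mod 13 is 11 (since 6·11 = 66 = 5·13 + 1), so t ≡ 11·9 = 99 ≡ 8 (mod 13).
    Then x = 9 + 45·8 = 369, valid modulo lcm(45, 13) = 585: x ≡ 369 (mod 585).
  Combine with x ≡ 2 (mod 7); new modulus lcm = 4095.
    Write x = 369 + 585·t and substitute into x ≡ 2 (mod 7): 585·t ≡ 2 − 369 = -367 (mod 7).
    Reduce coefficients mod 7: 4·t ≡ 4 (mod 7).
    The inverse of 4 mod 7 is 2 (since 4·2 = 8 = 1·7 + 1), so t ≡ 2·4 = 8 ≡ 1 (mod 7).
    Then x = 369 + 585·1 = 954, valid modulo lcm(585, 7) = 4095: x ≡ 954 (mod 4095).
Verify against each original: 954 mod 9 = 0, 954 mod 5 = 4, 954 mod 13 = 5, 954 mod 7 = 2.

x ≡ 954 (mod 4095).


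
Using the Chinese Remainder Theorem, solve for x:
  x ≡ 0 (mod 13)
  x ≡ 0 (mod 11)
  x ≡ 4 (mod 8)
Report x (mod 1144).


Moduli 13, 11, 8 are pairwise coprime; by CRT there is a unique solution modulo M = 13 · 11 · 8 = 1144.
Solve pairwise, accumulating the modulus:
  Start with x ≡ 0 (mod 13).
  Combine with x ≡ 0 (mod 11): since gcd(13, 11) = 1, we get a unique residue mod 143.
    Write x = 0 + 13·t and substitute into x ≡ 0 (mod 11): 13·t ≡ 0 − 0 = 0 (mod 11).
    Reduce coefficients mod 11: 2·t ≡ 0 (mod 11).
    The inverse of 2 mod 11 is 6 (since 2·6 = 12 = 1·11 + 1), so t ≡ 6·0 = 0 ≡ 0 (mod 11).
    Then x = 0 + 13·0 = 0, valid modulo lcm(13, 11) = 143: x ≡ 0 (mod 143).
  Combine with x ≡ 4 (mod 8): since gcd(143, 8) = 1, we get a unique residue mod 1144.
    Write x = 0 + 143·t and substitute into x ≡ 4 (mod 8): 143·t ≡ 4 − 0 = 4 (mod 8).
    Reduce coefficients mod 8: 7·t ≡ 4 (mod 8).
    The inverse of 7 mod 8 is 7 (since 7·7 = 49 = 6·8 + 1), so t ≡ 7·4 = 28 ≡ 4 (mod 8).
    Then x = 0 + 143·4 = 572, valid modulo lcm(143, 8) = 1144: x ≡ 572 (mod 1144).
Verify: 572 mod 13 = 0 ✓, 572 mod 11 = 0 ✓, 572 mod 8 = 4 ✓.

x ≡ 572 (mod 1144).


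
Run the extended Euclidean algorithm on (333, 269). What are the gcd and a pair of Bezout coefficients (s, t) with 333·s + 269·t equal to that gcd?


Euclidean algorithm on (333, 269) — divide until remainder is 0:
  333 = 1 · 269 + 64
  269 = 4 · 64 + 13
  64 = 4 · 13 + 12
  13 = 1 · 12 + 1
  12 = 12 · 1 + 0
gcd(333, 269) = 1.
Track Bezout coefficients alongside the remainders: start with r₀ = 333 = a·1 + b·0 (s = 1, t = 0) and r₁ = 269 = a·0 + b·1 (s = 0, t = 1); each new remainder r_{k+1} = r_{k-1} − q_k·r_k inherits s_{k+1} = s_{k-1} − q_k·s_k, t_{k+1} = t_{k-1} − q_k·t_k, so r_k = a·s_k + b·t_k at every step:
  q = 1: r = 64, s = 1 − 1·0 = 1, t = 0 − 1·1 = -1  (check: 333·1 + 269·(-1) = 64)
  q = 4: r = 13, s = 0 − 4·1 = -4, t = 1 − 4·(-1) = 5  (check: 333·(-4) + 269·5 = 13)
  q = 4: r = 12, s = 1 − 4·(-4) = 17, t = -1 − 4·5 = -21  (check: 333·17 + 269·(-21) = 12)
  q = 1: r = 1, s = -4 − 1·17 = -21, t = 5 − 1·(-21) = 26  (check: 333·(-21) + 269·26 = 1)
The row with r = 1 (the gcd) gives the Bezout coefficients s = -21, t = 26.
Result: 333 · (-21) + 269 · (26) = 1.

gcd(333, 269) = 1; s = -21, t = 26 (check: 333·(-21) + 269·26 = 1).


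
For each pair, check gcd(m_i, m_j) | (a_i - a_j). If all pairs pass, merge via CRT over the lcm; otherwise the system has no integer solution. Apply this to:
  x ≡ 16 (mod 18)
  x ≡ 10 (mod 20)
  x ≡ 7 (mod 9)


Moduli 18, 20, 9 are not pairwise coprime, so CRT works modulo lcm(m_i) when all pairwise compatibility conditions hold.
Pairwise compatibility: gcd(m_i, m_j) must divide a_i - a_j for every pair.
Merge one congruence at a time:
  Start: x ≡ 16 (mod 18).
  Combine with x ≡ 10 (mod 20): gcd(18, 20) = 2; 10 - 16 = -6, which IS divisible by 2, so compatible.
    Write x = 16 + 18·t and substitute into x ≡ 10 (mod 20): 18·t ≡ 10 − 16 = -6 (mod 20).
    Divide the congruence (and modulus) by g = 2: 9·t ≡ -3 (mod 10).
    Reduce coefficients mod 10: 9·t ≡ 7 (mod 10).
    The inverse of 9 mod 10 is 9 (since 9·9 = 81 = 8·10 + 1), so t ≡ 9·7 = 63 ≡ 3 (mod 10).
    Then x = 16 + 18·3 = 70, valid modulo lcm(18, 20) = 180: x ≡ 70 (mod 180).
  Combine with x ≡ 7 (mod 9): gcd(180, 9) = 9; 7 - 70 = -63, which IS divisible by 9, so compatible.
    Write x = 70 + 180·t and substitute into x ≡ 7 (mod 9): 180·t ≡ 7 − 70 = -63 (mod 9).
    Divide the congruence (and modulus) by g = 9: 20·t ≡ -7 (mod 1).
    Modulo 1 every t works; take t = 0.
    Then x = 70 + 180·0 = 70, valid modulo lcm(180, 9) = 180: x ≡ 70 (mod 180).
Verify: 70 mod 18 = 16, 70 mod 20 = 10, 70 mod 9 = 7.

x ≡ 70 (mod 180).


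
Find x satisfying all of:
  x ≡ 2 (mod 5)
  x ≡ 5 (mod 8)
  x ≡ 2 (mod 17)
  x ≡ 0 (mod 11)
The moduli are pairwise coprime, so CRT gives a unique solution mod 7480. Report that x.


Product of moduli M = 5 · 8 · 17 · 11 = 7480.
Merge one congruence at a time:
  Start: x ≡ 2 (mod 5).
  Combine with x ≡ 5 (mod 8); new modulus lcm = 40.
    Write x = 2 + 5·t and substitute into x ≡ 5 (mod 8): 5·t ≡ 5 − 2 = 3 (mod 8).
    The inverse of 5 mod 8 is 5 (since 5·5 = 25 = 3·8 + 1), so t ≡ 5·3 = 15 ≡ 7 (mod 8).
    Then x = 2 + 5·7 = 37, valid modulo lcm(5, 8) = 40: x ≡ 37 (mod 40).
  Combine with x ≡ 2 (mod 17); new modulus lcm = 680.
    Write x = 37 + 40·t and substitute into x ≡ 2 (mod 17): 40·t ≡ 2 − 37 = -35 (mod 17).
    Reduce coefficients mod 17: 6·t ≡ 16 (mod 17).
    The inverse of 6 mod 17 is 3 (since 6·3 = 18 = 1·17 + 1), so t ≡ 3·16 = 48 ≡ 14 (mod 17).
    Then x = 37 + 40·14 = 597, valid modulo lcm(40, 17) = 680: x ≡ 597 (mod 680).
  Combine with x ≡ 0 (mod 11); new modulus lcm = 7480.
    Write x = 597 + 680·t and substitute into x ≡ 0 (mod 11): 680·t ≡ 0 − 597 = -597 (mod 11).
    Reduce coefficients mod 11: 9·t ≡ 8 (mod 11).
    The inverse of 9 mod 11 is 5 (since 9·5 = 45 = 4·11 + 1), so t ≡ 5·8 = 40 ≡ 7 (mod 11).
    Then x = 597 + 680·7 = 5357, valid modulo lcm(680, 11) = 7480: x ≡ 5357 (mod 7480).
Verify against each original: 5357 mod 5 = 2, 5357 mod 8 = 5, 5357 mod 17 = 2, 5357 mod 11 = 0.

x ≡ 5357 (mod 7480).


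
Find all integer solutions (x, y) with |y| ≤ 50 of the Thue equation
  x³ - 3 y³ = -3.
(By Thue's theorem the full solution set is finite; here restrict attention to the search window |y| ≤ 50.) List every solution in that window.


The equation is x³ - 3y³ = -3. For fixed y, x³ = 3·y³ − 3, so a solution requires the RHS to be a perfect cube.
Strategy: iterate y from -50 to 50, compute RHS = 3·y³ − 3, and check whether it is a (positive or negative) perfect cube.
Check small values of y:
  y = 0: RHS = -3 is not a perfect cube.
  y = 1: RHS = 0 = (0)³ ⇒ x = 0 works.
  y = -1: RHS = -6 is not a perfect cube.
  y = 2: RHS = 21 is not a perfect cube.
  y = -2: RHS = -27 = (-3)³ ⇒ x = -3 works.
  y = 3: RHS = 78 is not a perfect cube.
  y = -3: RHS = -84 is not a perfect cube.
Continuing the search up to |y| = 50 finds no further solutions beyond those listed.
Collected solutions: (0, 1), (-3, -2).

Solutions (with |y| ≤ 50): (0, 1), (-3, -2).


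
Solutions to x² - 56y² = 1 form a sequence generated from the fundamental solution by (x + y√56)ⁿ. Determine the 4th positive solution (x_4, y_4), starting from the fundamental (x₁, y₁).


Step 1: Find the fundamental solution (x₁, y₁) of x² - 56y² = 1.
  Expand √56 as a continued fraction. a₀ = ⌊√56⌋ = 7; iterate m_{k+1} = d_k·a_k − m_k, d_{k+1} = (56 − m_{k+1}²)/d_k, a_{k+1} = ⌊(a₀ + m_{k+1})/d_{k+1}⌋ (starting m₀ = 0, d₀ = 1), with convergents p_k = a_k·p_{k-1} + p_{k-2}, q_k = a_k·q_{k-1} + q_{k-2} (p₋₁ = 1, q₋₁ = 0):
  k = 0: a₀ = 7; p₀/q₀ = 7/1; p₀² − 56·q₀² = 49 − 56 = -7.
  k = 1: m = 7, d = 7, a = ⌊(7 + 7)/7⌋ = 2; p/q = (2·7 + 1)/(2·1 + 0) = 15/2; p² − 56·q² = 225 − 224 = 1.
  The first convergent with p² − 56·q² = 1 gives the fundamental solution (x₁, y₁) = (15, 2).
Step 2: Apply the recurrence (x_{n+1}, y_{n+1}) = (x₁x_n + 56y₁y_n, x₁y_n + y₁x_n) repeatedly.
  From (x_1, y_1) = (15, 2): x_2 = 15·15 + 56·2·2 = 449; y_2 = 15·2 + 2·15 = 60.
  From (x_2, y_2) = (449, 60): x_3 = 15·449 + 56·2·60 = 13455; y_3 = 15·60 + 2·449 = 1798.
  From (x_3, y_3) = (13455, 1798): x_4 = 15·13455 + 56·2·1798 = 403201; y_4 = 15·1798 + 2·13455 = 53880.
Step 3: Verify x_4² - 56·y_4² = 162571046401 - 162571046400 = 1 (should be 1). ✓

(x_1, y_1) = (15, 2); (x_4, y_4) = (403201, 53880).


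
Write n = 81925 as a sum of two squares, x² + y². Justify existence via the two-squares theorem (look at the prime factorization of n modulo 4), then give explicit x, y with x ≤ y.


Step 1: Factor n = 81925 = 5^2 · 29 · 113.
Step 2: Check the mod-4 condition on each prime factor: 5 ≡ 1 (mod 4), exponent 2; 29 ≡ 1 (mod 4), exponent 1; 113 ≡ 1 (mod 4), exponent 1.
All primes ≡ 3 (mod 4) appear to even exponent (or don't appear), so by the two-squares theorem n IS expressible as a sum of two squares.
Step 3: Build a representation. Group n = k² · m with k = 5 and m = 29 · 113 = 3277 (a product of primes ≡ 1 (mod 4)); a representation of m scales to one of n via (k·x)² + (k·y)² = k²(x² + y²). Each prime p ≡ 1 (mod 4) is itself a sum of two squares; find a² by testing p − a² for a perfect square:
  29: 29 − 1² = 28, 29 − 2² = 25 = 5² ⇒ 29 = 2² + 5².
  113: 113 − 1² = 112, 113 − 2² = 109, 113 − 3² = 104, 113 − 4² = 97, 113 − 5² = 88, 113 − 6² = 77, 113 − 7² = 64 = 8² ⇒ 113 = 7² + 8².
  Combine using the Brahmagupta–Fibonacci identity (a² + b²)(c² + d²) = (ac − bd)² + (ad + bc)² = (ac + bd)² + (ad − bc)²:
  29 · 113 = 3277: from (2² + 5²)(7² + 8²), take (2·7 − 5·8, 2·8 + 5·7) = (14 − 40, 16 + 35) = (-26, 51); dropping signs (only squares matter) gives (26, 51); check 26² + 51² = 676 + 2601 = 3277 ✓.
  Scale by k = 5: (5·26, 5·51) = (130, 255).
Step 4: Order so x ≤ y and verify: 130² + 255² = 16900 + 65025 = 81925 = n. ✓

n = 81925 = 130² + 255² (one valid representation with x ≤ y).


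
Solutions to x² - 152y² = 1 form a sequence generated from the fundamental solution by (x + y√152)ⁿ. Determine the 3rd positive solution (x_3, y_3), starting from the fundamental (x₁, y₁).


Step 1: Find the fundamental solution (x₁, y₁) of x² - 152y² = 1.
  Expand √152 as a continued fraction. a₀ = ⌊√152⌋ = 12; iterate m_{k+1} = d_k·a_k − m_k, d_{k+1} = (152 − m_{k+1}²)/d_k, a_{k+1} = ⌊(a₀ + m_{k+1})/d_{k+1}⌋ (starting m₀ = 0, d₀ = 1), with convergents p_k = a_k·p_{k-1} + p_{k-2}, q_k = a_k·q_{k-1} + q_{k-2} (p₋₁ = 1, q₋₁ = 0):
  k = 0: a₀ = 12; p₀/q₀ = 12/1; p₀² − 152·q₀² = 144 − 152 = -8.
  k = 1: m = 12, d = 8, a = ⌊(12 + 12)/8⌋ = 3; p/q = (3·12 + 1)/(3·1 + 0) = 37/3; p² − 152·q² = 1369 − 1368 = 1.
  The first convergent with p² − 152·q² = 1 gives the fundamental solution (x₁, y₁) = (37, 3).
Step 2: Apply the recurrence (x_{n+1}, y_{n+1}) = (x₁x_n + 152y₁y_n, x₁y_n + y₁x_n) repeatedly.
  From (x_1, y_1) = (37, 3): x_2 = 37·37 + 152·3·3 = 2737; y_2 = 37·3 + 3·37 = 222.
  From (x_2, y_2) = (2737, 222): x_3 = 37·2737 + 152·3·222 = 202501; y_3 = 37·222 + 3·2737 = 16425.
Step 3: Verify x_3² - 152·y_3² = 41006655001 - 41006655000 = 1 (should be 1). ✓

(x_1, y_1) = (37, 3); (x_3, y_3) = (202501, 16425).


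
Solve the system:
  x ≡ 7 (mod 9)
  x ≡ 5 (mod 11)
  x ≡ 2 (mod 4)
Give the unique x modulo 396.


Moduli 9, 11, 4 are pairwise coprime; by CRT there is a unique solution modulo M = 9 · 11 · 4 = 396.
Solve pairwise, accumulating the modulus:
  Start with x ≡ 7 (mod 9).
  Combine with x ≡ 5 (mod 11): since gcd(9, 11) = 1, we get a unique residue mod 99.
    Write x = 7 + 9·t and substitute into x ≡ 5 (mod 11): 9·t ≡ 5 − 7 = -2 (mod 11).
    Reduce coefficients mod 11: 9·t ≡ 9 (mod 11).
    The inverse of 9 mod 11 is 5 (since 9·5 = 45 = 4·11 + 1), so t ≡ 5·9 = 45 ≡ 1 (mod 11).
    Then x = 7 + 9·1 = 16, valid modulo lcm(9, 11) = 99: x ≡ 16 (mod 99).
  Combine with x ≡ 2 (mod 4): since gcd(99, 4) = 1, we get a unique residue mod 396.
    Write x = 16 + 99·t and substitute into x ≡ 2 (mod 4): 99·t ≡ 2 − 16 = -14 (mod 4).
    Reduce coefficients mod 4: 3·t ≡ 2 (mod 4).
    The inverse of 3 mod 4 is 3 (since 3·3 = 9 = 2·4 + 1), so t ≡ 3·2 = 6 ≡ 2 (mod 4).
    Then x = 16 + 99·2 = 214, valid modulo lcm(99, 4) = 396: x ≡ 214 (mod 396).
Verify: 214 mod 9 = 7 ✓, 214 mod 11 = 5 ✓, 214 mod 4 = 2 ✓.

x ≡ 214 (mod 396).


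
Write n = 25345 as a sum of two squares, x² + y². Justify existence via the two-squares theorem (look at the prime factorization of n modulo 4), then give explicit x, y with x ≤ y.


Step 1: Factor n = 25345 = 5 · 37 · 137.
Step 2: Check the mod-4 condition on each prime factor: 5 ≡ 1 (mod 4), exponent 1; 37 ≡ 1 (mod 4), exponent 1; 137 ≡ 1 (mod 4), exponent 1.
All primes ≡ 3 (mod 4) appear to even exponent (or don't appear), so by the two-squares theorem n IS expressible as a sum of two squares.
Step 3: Build a representation. Here n = 5 · 37 · 137 is a product of primes ≡ 1 (mod 4). Each prime p ≡ 1 (mod 4) is itself a sum of two squares; find a² by testing p − a² for a perfect square:
  5: 5 − 1² = 4 = 2² ⇒ 5 = 1² + 2².
  37: 37 − 1² = 36 = 6² ⇒ 37 = 1² + 6².
  137: 137 − 1² = 136, 137 − 2² = 133, 137 − 3² = 128, 137 − 4² = 121 = 11² ⇒ 137 = 4² + 11².
  Combine using the Brahmagupta–Fibonacci identity (a² + b²)(c² + d²) = (ac − bd)² + (ad + bc)² = (ac + bd)² + (ad − bc)²:
  5 · 37 = 185: from (1² + 2²)(1² + 6²), take (1·1 − 2·6, 1·6 + 2·1) = (1 − 12, 6 + 2) = (-11, 8); dropping signs (only squares matter) gives (11, 8); check 11² + 8² = 121 + 64 = 185 ✓.
  185 · 137 = 25345: from (11² + 8²)(4² + 11²), take (11·4 − 8·11, 11·11 + 8·4) = (44 − 88, 121 + 32) = (-44, 153); dropping signs (only squares matter) gives (44, 153); check 44² + 153² = 1936 + 23409 = 25345 ✓.
Step 4: Order so x ≤ y and verify: 44² + 153² = 1936 + 23409 = 25345 = n. ✓

n = 25345 = 44² + 153² (one valid representation with x ≤ y).


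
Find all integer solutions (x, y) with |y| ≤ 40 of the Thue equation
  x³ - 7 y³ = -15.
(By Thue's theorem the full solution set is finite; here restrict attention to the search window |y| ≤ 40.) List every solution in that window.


The equation is x³ - 7y³ = -15. For fixed y, x³ = 7·y³ − 15, so a solution requires the RHS to be a perfect cube.
Strategy: iterate y from -40 to 40, compute RHS = 7·y³ − 15, and check whether it is a (positive or negative) perfect cube.
Check small values of y:
  y = 0: RHS = -15 is not a perfect cube.
  y = 1: RHS = -8 = (-2)³ ⇒ x = -2 works.
  y = -1: RHS = -22 is not a perfect cube.
  y = 2: RHS = 41 is not a perfect cube.
  y = -2: RHS = -71 is not a perfect cube.
  y = 3: RHS = 174 is not a perfect cube.
  y = -3: RHS = -204 is not a perfect cube.
Continuing, at y = -23: RHS = -85184 = (-44)³ ⇒ x = -44 works.
Searching the remaining y in |y| ≤ 40 finds no further solutions.
Collected solutions: (-2, 1), (-44, -23).

Solutions (with |y| ≤ 40): (-2, 1), (-44, -23).


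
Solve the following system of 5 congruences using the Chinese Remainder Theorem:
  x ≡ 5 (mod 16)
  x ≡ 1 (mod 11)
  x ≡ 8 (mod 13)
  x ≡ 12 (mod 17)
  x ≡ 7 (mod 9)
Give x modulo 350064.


Product of moduli M = 16 · 11 · 13 · 17 · 9 = 350064.
Merge one congruence at a time:
  Start: x ≡ 5 (mod 16).
  Combine with x ≡ 1 (mod 11); new modulus lcm = 176.
    Write x = 5 + 16·t and substitute into x ≡ 1 (mod 11): 16·t ≡ 1 − 5 = -4 (mod 11).
    Reduce coefficients mod 11: 5·t ≡ 7 (mod 11).
    The inverse of 5 mod 11 is 9 (since 5·9 = 45 = 4·11 + 1), so t ≡ 9·7 = 63 ≡ 8 (mod 11).
    Then x = 5 + 16·8 = 133, valid modulo lcm(16, 11) = 176: x ≡ 133 (mod 176).
  Combine with x ≡ 8 (mod 13); new modulus lcm = 2288.
    Write x = 133 + 176·t and substitute into x ≡ 8 (mod 13): 176·t ≡ 8 − 133 = -125 (mod 13).
    Reduce coefficients mod 13: 7·t ≡ 5 (mod 13).
    The inverse of 7 mod 13 is 2 (since 7·2 = 14 = 1·13 + 1), so t ≡ 2·5 = 10 ≡ 10 (mod 13).
    Then x = 133 + 176·10 = 1893, valid modulo lcm(176, 13) = 2288: x ≡ 1893 (mod 2288).
  Combine with x ≡ 12 (mod 17); new modulus lcm = 38896.
    Write x = 1893 + 2288·t and substitute into x ≡ 12 (mod 17): 2288·t ≡ 12 − 1893 = -1881 (mod 17).
    Reduce coefficients mod 17: 10·t ≡ 6 (mod 17).
    The inverse of 10 mod 17 is 12 (since 10·12 = 120 = 7·17 + 1), so t ≡ 12·6 = 72 ≡ 4 (mod 17).
    Then x = 1893 + 2288·4 = 11045, valid modulo lcm(2288, 17) = 38896: x ≡ 11045 (mod 38896).
  Combine with x ≡ 7 (mod 9); new modulus lcm = 350064.
    Write x = 11045 + 38896·t and substitute into x ≡ 7 (mod 9): 38896·t ≡ 7 − 11045 = -11038 (mod 9).
    Reduce coefficients mod 9: 7·t ≡ 5 (mod 9).
    The inverse of 7 mod 9 is 4 (since 7·4 = 28 = 3·9 + 1), so t ≡ 4·5 = 20 ≡ 2 (mod 9).
    Then x = 11045 + 38896·2 = 88837, valid modulo lcm(38896, 9) = 350064: x ≡ 88837 (mod 350064).
Verify against each original: 88837 mod 16 = 5, 88837 mod 11 = 1, 88837 mod 13 = 8, 88837 mod 17 = 12, 88837 mod 9 = 7.

x ≡ 88837 (mod 350064).


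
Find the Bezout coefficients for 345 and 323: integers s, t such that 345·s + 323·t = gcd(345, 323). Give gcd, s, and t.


Euclidean algorithm on (345, 323) — divide until remainder is 0:
  345 = 1 · 323 + 22
  323 = 14 · 22 + 15
  22 = 1 · 15 + 7
  15 = 2 · 7 + 1
  7 = 7 · 1 + 0
gcd(345, 323) = 1.
Track Bezout coefficients alongside the remainders: start with r₀ = 345 = a·1 + b·0 (s = 1, t = 0) and r₁ = 323 = a·0 + b·1 (s = 0, t = 1); each new remainder r_{k+1} = r_{k-1} − q_k·r_k inherits s_{k+1} = s_{k-1} − q_k·s_k, t_{k+1} = t_{k-1} − q_k·t_k, so r_k = a·s_k + b·t_k at every step:
  q = 1: r = 22, s = 1 − 1·0 = 1, t = 0 − 1·1 = -1  (check: 345·1 + 323·(-1) = 22)
  q = 14: r = 15, s = 0 − 14·1 = -14, t = 1 − 14·(-1) = 15  (check: 345·(-14) + 323·15 = 15)
  q = 1: r = 7, s = 1 − 1·(-14) = 15, t = -1 − 1·15 = -16  (check: 345·15 + 323·(-16) = 7)
  q = 2: r = 1, s = -14 − 2·15 = -44, t = 15 − 2·(-16) = 47  (check: 345·(-44) + 323·47 = 1)
The row with r = 1 (the gcd) gives the Bezout coefficients s = -44, t = 47.
Result: 345 · (-44) + 323 · (47) = 1.

gcd(345, 323) = 1; s = -44, t = 47 (check: 345·(-44) + 323·47 = 1).


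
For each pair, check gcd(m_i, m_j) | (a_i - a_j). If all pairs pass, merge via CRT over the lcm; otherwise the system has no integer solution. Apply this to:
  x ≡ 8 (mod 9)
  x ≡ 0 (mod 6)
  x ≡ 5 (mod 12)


Moduli 9, 6, 12 are not pairwise coprime, so CRT works modulo lcm(m_i) when all pairwise compatibility conditions hold.
Pairwise compatibility: gcd(m_i, m_j) must divide a_i - a_j for every pair.
Merge one congruence at a time:
  Start: x ≡ 8 (mod 9).
  Combine with x ≡ 0 (mod 6): gcd(9, 6) = 3, and 0 - 8 = -8 is NOT divisible by 3.
    ⇒ system is inconsistent (no integer solution).

No solution (the system is inconsistent).


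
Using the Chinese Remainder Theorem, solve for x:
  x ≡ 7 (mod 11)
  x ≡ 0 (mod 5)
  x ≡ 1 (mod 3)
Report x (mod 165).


Moduli 11, 5, 3 are pairwise coprime; by CRT there is a unique solution modulo M = 11 · 5 · 3 = 165.
Solve pairwise, accumulating the modulus:
  Start with x ≡ 7 (mod 11).
  Combine with x ≡ 0 (mod 5): since gcd(11, 5) = 1, we get a unique residue mod 55.
    Write x = 7 + 11·t and substitute into x ≡ 0 (mod 5): 11·t ≡ 0 − 7 = -7 (mod 5).
    Reduce coefficients mod 5: 1·t ≡ 3 (mod 5).
    So t ≡ 3 (mod 5).
    Then x = 7 + 11·3 = 40, valid modulo lcm(11, 5) = 55: x ≡ 40 (mod 55).
  Combine with x ≡ 1 (mod 3): since gcd(55, 3) = 1, we get a unique residue mod 165.
    Write x = 40 + 55·t and substitute into x ≡ 1 (mod 3): 55·t ≡ 1 − 40 = -39 (mod 3).
    Reduce coefficients mod 3: 1·t ≡ 0 (mod 3).
    So t ≡ 0 (mod 3).
    Then x = 40 + 55·0 = 40, valid modulo lcm(55, 3) = 165: x ≡ 40 (mod 165).
Verify: 40 mod 11 = 7 ✓, 40 mod 5 = 0 ✓, 40 mod 3 = 1 ✓.

x ≡ 40 (mod 165).


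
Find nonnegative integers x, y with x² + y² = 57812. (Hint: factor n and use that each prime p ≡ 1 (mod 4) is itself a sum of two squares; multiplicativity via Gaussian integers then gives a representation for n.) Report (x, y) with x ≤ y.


Step 1: Factor n = 57812 = 2^2 · 97 · 149.
Step 2: Check the mod-4 condition on each prime factor: 2 = 2 (special); 97 ≡ 1 (mod 4), exponent 1; 149 ≡ 1 (mod 4), exponent 1.
All primes ≡ 3 (mod 4) appear to even exponent (or don't appear), so by the two-squares theorem n IS expressible as a sum of two squares.
Step 3: Build a representation. Group n = k² · m with k = 2 and m = 97 · 149 = 14453 (a product of primes ≡ 1 (mod 4)); a representation of m scales to one of n via (k·x)² + (k·y)² = k²(x² + y²). Each prime p ≡ 1 (mod 4) is itself a sum of two squares; find a² by testing p − a² for a perfect square:
  97: 97 − 1² = 96, 97 − 2² = 93, 97 − 3² = 88, 97 − 4² = 81 = 9² ⇒ 97 = 4² + 9².
  149: 149 − 1² = 148, 149 − 2² = 145, 149 − 3² = 140, 149 − 4² = 133, 149 − 5² = 124, 149 − 6² = 113, 149 − 7² = 100 = 10² ⇒ 149 = 7² + 10².
  Combine using the Brahmagupta–Fibonacci identity (a² + b²)(c² + d²) = (ac − bd)² + (ad + bc)² = (ac + bd)² + (ad − bc)²:
  97 · 149 = 14453: from (4² + 9²)(7² + 10²), take (4·7 − 9·10, 4·10 + 9·7) = (28 − 90, 40 + 63) = (-62, 103); dropping signs (only squares matter) gives (62, 103); check 62² + 103² = 3844 + 10609 = 14453 ✓.
  Scale by k = 2: (2·62, 2·103) = (124, 206).
Step 4: Order so x ≤ y and verify: 124² + 206² = 15376 + 42436 = 57812 = n. ✓

n = 57812 = 124² + 206² (one valid representation with x ≤ y).


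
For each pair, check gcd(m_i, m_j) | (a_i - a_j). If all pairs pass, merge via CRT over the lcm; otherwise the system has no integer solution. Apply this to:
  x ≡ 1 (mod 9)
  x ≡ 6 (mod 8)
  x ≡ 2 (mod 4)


Moduli 9, 8, 4 are not pairwise coprime, so CRT works modulo lcm(m_i) when all pairwise compatibility conditions hold.
Pairwise compatibility: gcd(m_i, m_j) must divide a_i - a_j for every pair.
Merge one congruence at a time:
  Start: x ≡ 1 (mod 9).
  Combine with x ≡ 6 (mod 8): gcd(9, 8) = 1; 6 - 1 = 5, which IS divisible by 1, so compatible.
    Write x = 1 + 9·t and substitute into x ≡ 6 (mod 8): 9·t ≡ 6 − 1 = 5 (mod 8).
    Reduce coefficients mod 8: 1·t ≡ 5 (mod 8).
    So t ≡ 5 (mod 8).
    Then x = 1 + 9·5 = 46, valid modulo lcm(9, 8) = 72: x ≡ 46 (mod 72).
  Combine with x ≡ 2 (mod 4): gcd(72, 4) = 4; 2 - 46 = -44, which IS divisible by 4, so compatible.
    Write x = 46 + 72·t and substitute into x ≡ 2 (mod 4): 72·t ≡ 2 − 46 = -44 (mod 4).
    Divide the congruence (and modulus) by g = 4: 18·t ≡ -11 (mod 1).
    Modulo 1 every t works; take t = 0.
    Then x = 46 + 72·0 = 46, valid modulo lcm(72, 4) = 72: x ≡ 46 (mod 72).
Verify: 46 mod 9 = 1, 46 mod 8 = 6, 46 mod 4 = 2.

x ≡ 46 (mod 72).


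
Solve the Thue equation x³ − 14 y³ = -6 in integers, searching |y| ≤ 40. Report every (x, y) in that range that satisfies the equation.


The equation is x³ - 14y³ = -6. For fixed y, x³ = 14·y³ − 6, so a solution requires the RHS to be a perfect cube.
Strategy: iterate y from -40 to 40, compute RHS = 14·y³ − 6, and check whether it is a (positive or negative) perfect cube.
Check small values of y:
  y = 0: RHS = -6 is not a perfect cube.
  y = 1: RHS = 8 = (2)³ ⇒ x = 2 works.
  y = -1: RHS = -20 is not a perfect cube.
  y = 2: RHS = 106 is not a perfect cube.
  y = -2: RHS = -118 is not a perfect cube.
  y = 3: RHS = 372 is not a perfect cube.
  y = -3: RHS = -384 is not a perfect cube.
Continuing the search up to |y| = 40 finds no further solutions beyond those listed.
Collected solutions: (2, 1).

Solutions (with |y| ≤ 40): (2, 1).


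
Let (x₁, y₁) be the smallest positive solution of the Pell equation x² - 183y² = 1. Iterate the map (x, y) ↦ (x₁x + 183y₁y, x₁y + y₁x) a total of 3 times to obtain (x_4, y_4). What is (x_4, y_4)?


Step 1: Find the fundamental solution (x₁, y₁) of x² - 183y² = 1.
  Expand √183 as a continued fraction. a₀ = ⌊√183⌋ = 13; iterate m_{k+1} = d_k·a_k − m_k, d_{k+1} = (183 − m_{k+1}²)/d_k, a_{k+1} = ⌊(a₀ + m_{k+1})/d_{k+1}⌋ (starting m₀ = 0, d₀ = 1), with convergents p_k = a_k·p_{k-1} + p_{k-2}, q_k = a_k·q_{k-1} + q_{k-2} (p₋₁ = 1, q₋₁ = 0):
  k = 0: a₀ = 13; p₀/q₀ = 13/1; p₀² − 183·q₀² = 169 − 183 = -14.
  k = 1: m = 13, d = 14, a = ⌊(13 + 13)/14⌋ = 1; p/q = (1·13 + 1)/(1·1 + 0) = 14/1; p² − 183·q² = 196 − 183 = 13.
  k = 2: m = 1, d = 13, a = ⌊(13 + 1)/13⌋ = 1; p/q = (1·14 + 13)/(1·1 + 1) = 27/2; p² − 183·q² = 729 − 732 = -3.
  k = 3: m = 12, d = 3, a = ⌊(13 + 12)/3⌋ = 8; p/q = (8·27 + 14)/(8·2 + 1) = 230/17; p² − 183·q² = 52900 − 52887 = 13.
  k = 4: m = 12, d = 13, a = ⌊(13 + 12)/13⌋ = 1; p/q = (1·230 + 27)/(1·17 + 2) = 257/19; p² − 183·q² = 66049 − 66063 = -14.
  k = 5: m = 1, d = 14, a = ⌊(13 + 1)/14⌋ = 1; p/q = (1·257 + 230)/(1·19 + 17) = 487/36; p² − 183·q² = 237169 − 237168 = 1.
  The first convergent with p² − 183·q² = 1 gives the fundamental solution (x₁, y₁) = (487, 36).
Step 2: Apply the recurrence (x_{n+1}, y_{n+1}) = (x₁x_n + 183y₁y_n, x₁y_n + y₁x_n) repeatedly.
  From (x_1, y_1) = (487, 36): x_2 = 487·487 + 183·36·36 = 474337; y_2 = 487·36 + 36·487 = 35064.
  From (x_2, y_2) = (474337, 35064): x_3 = 487·474337 + 183·36·35064 = 462003751; y_3 = 487·35064 + 36·474337 = 34152300.
  From (x_3, y_3) = (462003751, 34152300): x_4 = 487·462003751 + 183·36·34152300 = 449991179137; y_4 = 487·34152300 + 36·462003751 = 33264305136.
Step 3: Verify x_4² - 183·y_4² = 202492061301107624064769 - 202492061301107624064768 = 1 (should be 1). ✓

(x_1, y_1) = (487, 36); (x_4, y_4) = (449991179137, 33264305136).


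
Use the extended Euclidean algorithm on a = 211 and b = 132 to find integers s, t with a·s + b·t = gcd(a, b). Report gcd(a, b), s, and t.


Euclidean algorithm on (211, 132) — divide until remainder is 0:
  211 = 1 · 132 + 79
  132 = 1 · 79 + 53
  79 = 1 · 53 + 26
  53 = 2 · 26 + 1
  26 = 26 · 1 + 0
gcd(211, 132) = 1.
Track Bezout coefficients alongside the remainders: start with r₀ = 211 = a·1 + b·0 (s = 1, t = 0) and r₁ = 132 = a·0 + b·1 (s = 0, t = 1); each new remainder r_{k+1} = r_{k-1} − q_k·r_k inherits s_{k+1} = s_{k-1} − q_k·s_k, t_{k+1} = t_{k-1} − q_k·t_k, so r_k = a·s_k + b·t_k at every step:
  q = 1: r = 79, s = 1 − 1·0 = 1, t = 0 − 1·1 = -1  (check: 211·1 + 132·(-1) = 79)
  q = 1: r = 53, s = 0 − 1·1 = -1, t = 1 − 1·(-1) = 2  (check: 211·(-1) + 132·2 = 53)
  q = 1: r = 26, s = 1 − 1·(-1) = 2, t = -1 − 1·2 = -3  (check: 211·2 + 132·(-3) = 26)
  q = 2: r = 1, s = -1 − 2·2 = -5, t = 2 − 2·(-3) = 8  (check: 211·(-5) + 132·8 = 1)
The row with r = 1 (the gcd) gives the Bezout coefficients s = -5, t = 8.
Result: 211 · (-5) + 132 · (8) = 1.

gcd(211, 132) = 1; s = -5, t = 8 (check: 211·(-5) + 132·8 = 1).


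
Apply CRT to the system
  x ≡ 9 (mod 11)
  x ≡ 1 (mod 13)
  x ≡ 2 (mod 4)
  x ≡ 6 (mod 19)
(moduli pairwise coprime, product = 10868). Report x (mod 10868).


Product of moduli M = 11 · 13 · 4 · 19 = 10868.
Merge one congruence at a time:
  Start: x ≡ 9 (mod 11).
  Combine with x ≡ 1 (mod 13); new modulus lcm = 143.
    Write x = 9 + 11·t and substitute into x ≡ 1 (mod 13): 11·t ≡ 1 − 9 = -8 (mod 13).
    Reduce coefficients mod 13: 11·t ≡ 5 (mod 13).
    The inverse of 11 mod 13 is 6 (since 11·6 = 66 = 5·13 + 1), so t ≡ 6·5 = 30 ≡ 4 (mod 13).
    Then x = 9 + 11·4 = 53, valid modulo lcm(11, 13) = 143: x ≡ 53 (mod 143).
  Combine with x ≡ 2 (mod 4); new modulus lcm = 572.
    Write x = 53 + 143·t and substitute into x ≡ 2 (mod 4): 143·t ≡ 2 − 53 = -51 (mod 4).
    Reduce coefficients mod 4: 3·t ≡ 1 (mod 4).
    The inverse of 3 mod 4 is 3 (since 3·3 = 9 = 2·4 + 1), so t ≡ 3·1 = 3 ≡ 3 (mod 4).
    Then x = 53 + 143·3 = 482, valid modulo lcm(143, 4) = 572: x ≡ 482 (mod 572).
  Combine with x ≡ 6 (mod 19); new modulus lcm = 10868.
    Write x = 482 + 572·t and substitute into x ≡ 6 (mod 19): 572·t ≡ 6 − 482 = -476 (mod 19).
    Reduce coefficients mod 19: 2·t ≡ 18 (mod 19).
    The inverse of 2 mod 19 is 10 (since 2·10 = 20 = 1·19 + 1), so t ≡ 10·18 = 180 ≡ 9 (mod 19).
    Then x = 482 + 572·9 = 5630, valid modulo lcm(572, 19) = 10868: x ≡ 5630 (mod 10868).
Verify against each original: 5630 mod 11 = 9, 5630 mod 13 = 1, 5630 mod 4 = 2, 5630 mod 19 = 6.

x ≡ 5630 (mod 10868).


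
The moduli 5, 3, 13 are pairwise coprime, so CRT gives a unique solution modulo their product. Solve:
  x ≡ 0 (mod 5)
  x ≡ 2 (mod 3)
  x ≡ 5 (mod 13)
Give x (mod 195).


Moduli 5, 3, 13 are pairwise coprime; by CRT there is a unique solution modulo M = 5 · 3 · 13 = 195.
Solve pairwise, accumulating the modulus:
  Start with x ≡ 0 (mod 5).
  Combine with x ≡ 2 (mod 3): since gcd(5, 3) = 1, we get a unique residue mod 15.
    Write x = 0 + 5·t and substitute into x ≡ 2 (mod 3): 5·t ≡ 2 − 0 = 2 (mod 3).
    Reduce coefficients mod 3: 2·t ≡ 2 (mod 3).
    The inverse of 2 mod 3 is 2 (since 2·2 = 4 = 1·3 + 1), so t ≡ 2·2 = 4 ≡ 1 (mod 3).
    Then x = 0 + 5·1 = 5, valid modulo lcm(5, 3) = 15: x ≡ 5 (mod 15).
  Combine with x ≡ 5 (mod 13): since gcd(15, 13) = 1, we get a unique residue mod 195.
    Write x = 5 + 15·t and substitute into x ≡ 5 (mod 13): 15·t ≡ 5 − 5 = 0 (mod 13).
    Reduce coefficients mod 13: 2·t ≡ 0 (mod 13).
    The inverse of 2 mod 13 is 7 (since 2·7 = 14 = 1·13 + 1), so t ≡ 7·0 = 0 ≡ 0 (mod 13).
    Then x = 5 + 15·0 = 5, valid modulo lcm(15, 13) = 195: x ≡ 5 (mod 195).
Verify: 5 mod 5 = 0 ✓, 5 mod 3 = 2 ✓, 5 mod 13 = 5 ✓.

x ≡ 5 (mod 195).


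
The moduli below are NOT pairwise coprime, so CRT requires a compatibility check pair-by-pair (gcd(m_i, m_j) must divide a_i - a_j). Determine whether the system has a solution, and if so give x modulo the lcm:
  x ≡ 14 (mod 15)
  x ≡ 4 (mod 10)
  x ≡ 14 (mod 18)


Moduli 15, 10, 18 are not pairwise coprime, so CRT works modulo lcm(m_i) when all pairwise compatibility conditions hold.
Pairwise compatibility: gcd(m_i, m_j) must divide a_i - a_j for every pair.
Merge one congruence at a time:
  Start: x ≡ 14 (mod 15).
  Combine with x ≡ 4 (mod 10): gcd(15, 10) = 5; 4 - 14 = -10, which IS divisible by 5, so compatible.
    Write x = 14 + 15·t and substitute into x ≡ 4 (mod 10): 15·t ≡ 4 − 14 = -10 (mod 10).
    Divide the congruence (and modulus) by g = 5: 3·t ≡ -2 (mod 2).
    Reduce coefficients mod 2: 1·t ≡ 0 (mod 2).
    So t ≡ 0 (mod 2).
    Then x = 14 + 15·0 = 14, valid modulo lcm(15, 10) = 30: x ≡ 14 (mod 30).
  Combine with x ≡ 14 (mod 18): gcd(30, 18) = 6; 14 - 14 = 0, which IS divisible by 6, so compatible.
    Write x = 14 + 30·t and substitute into x ≡ 14 (mod 18): 30·t ≡ 14 − 14 = 0 (mod 18).
    Divide the congruence (and modulus) by g = 6: 5·t ≡ 0 (mod 3).
    Reduce coefficients mod 3: 2·t ≡ 0 (mod 3).
    The inverse of 2 mod 3 is 2 (since 2·2 = 4 = 1·3 + 1), so t ≡ 2·0 = 0 ≡ 0 (mod 3).
    Then x = 14 + 30·0 = 14, valid modulo lcm(30, 18) = 90: x ≡ 14 (mod 90).
Verify: 14 mod 15 = 14, 14 mod 10 = 4, 14 mod 18 = 14.

x ≡ 14 (mod 90).
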